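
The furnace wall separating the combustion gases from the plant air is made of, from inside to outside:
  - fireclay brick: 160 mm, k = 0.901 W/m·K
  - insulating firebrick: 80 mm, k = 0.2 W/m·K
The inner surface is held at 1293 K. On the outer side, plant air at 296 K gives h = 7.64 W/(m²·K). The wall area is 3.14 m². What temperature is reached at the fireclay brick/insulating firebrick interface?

T ≈ 1040 K

Thermal resistances in series:
R_fireclay brick = L/(kA) = 0.16/(0.901×3.14) = 0.05655 K/W
R_insulating firebrick = L/(kA) = 0.08/(0.2×3.14) = 0.1274 K/W
R_outer film = 1/(h_o·A) = 1/(7.64×3.14) = 0.04168 K/W
R_total = 0.2256 K/W;  Q = ΔT/R_total = 997/0.2256 = 4419 W
T_interface = T_inner − Q·ΣR(inner→interface) = 1293 − 4420×0.05655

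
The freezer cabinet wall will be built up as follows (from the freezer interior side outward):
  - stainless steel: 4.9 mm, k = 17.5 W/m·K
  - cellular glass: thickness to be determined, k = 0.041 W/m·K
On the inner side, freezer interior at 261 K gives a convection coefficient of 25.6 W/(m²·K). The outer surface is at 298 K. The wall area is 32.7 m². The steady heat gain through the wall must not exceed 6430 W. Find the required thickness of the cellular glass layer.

Thermal resistances in series:
R_inner film = 1/(h_i·A) = 1/(25.6×32.7) = 0.001195 K/W
R_stainless steel = L/(kA) = 0.0049/(17.5×32.7) = 8.563×10^-6 K/W
Sum of the known resistances R_other = 0.001203 K/W
Required total resistance R_tot = ΔT/Q_allow = 37/6430 = 0.005754 K/W
R_cellular glass = R_tot − R_other = 0.004551 K/W
L = R·k·A = 0.004551×0.041×32.7

L ≈ 6.1 mm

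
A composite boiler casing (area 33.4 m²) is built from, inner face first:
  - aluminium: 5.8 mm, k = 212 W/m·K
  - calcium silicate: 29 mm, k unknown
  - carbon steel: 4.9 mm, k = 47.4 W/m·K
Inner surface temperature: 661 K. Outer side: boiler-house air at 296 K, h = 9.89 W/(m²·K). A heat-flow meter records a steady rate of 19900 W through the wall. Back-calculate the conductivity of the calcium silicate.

k ≈ 0.0567 W/(m·K)

Using the resistance-network approach (series):
R_aluminium = L/(kA) = 0.0058/(212×33.4) = 8.191×10^-7 K/W
R_carbon steel = L/(kA) = 0.0049/(47.4×33.4) = 3.095×10^-6 K/W
R_outer film = 1/(h_o·A) = 1/(9.89×33.4) = 0.003027 K/W
Sum of known resistances R_other = 0.003031 K/W
Total R = ΔT/Q = 365/19900 = 0.01834 K/W
R_calcium silicate = R_total − R_other = 0.01531 K/W
k = L/(R·A) = 0.029/(0.01531×33.4)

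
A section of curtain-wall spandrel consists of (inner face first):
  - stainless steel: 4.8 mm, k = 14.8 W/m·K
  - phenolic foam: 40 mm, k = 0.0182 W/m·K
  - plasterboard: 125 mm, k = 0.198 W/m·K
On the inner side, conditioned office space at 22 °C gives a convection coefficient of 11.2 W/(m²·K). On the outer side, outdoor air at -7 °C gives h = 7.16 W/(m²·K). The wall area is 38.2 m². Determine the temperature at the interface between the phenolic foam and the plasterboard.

Series thermal resistances:
R_inner film = 1/(h_i·A) = 1/(11.2×38.2) = 0.002337 K/W
R_stainless steel = L/(kA) = 0.0048/(14.8×38.2) = 8.49×10^-6 K/W
R_phenolic foam = L/(kA) = 0.04/(0.0182×38.2) = 0.05753 K/W
R_plasterboard = L/(kA) = 0.125/(0.198×38.2) = 0.01653 K/W
R_outer film = 1/(h_o·A) = 1/(7.16×38.2) = 0.003656 K/W
R_total = 0.08006 K/W;  Q = ΔT/R_total = 29/0.08006 = 362.2 W
T_interface = T_inner − Q·ΣR(inner→interface) = 22 − 362×0.05988

T ≈ 0.31 °C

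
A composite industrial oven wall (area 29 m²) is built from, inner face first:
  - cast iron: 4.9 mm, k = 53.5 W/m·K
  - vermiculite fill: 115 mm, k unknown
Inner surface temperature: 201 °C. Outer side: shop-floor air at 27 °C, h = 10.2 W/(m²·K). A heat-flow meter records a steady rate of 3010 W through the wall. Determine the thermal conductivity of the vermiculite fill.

k ≈ 0.0729 W/(m·K)

Thermal resistances in series:
R_cast iron = L/(kA) = 0.0049/(53.5×29) = 3.158×10^-6 K/W
R_outer film = 1/(h_o·A) = 1/(10.2×29) = 0.003381 K/W
Sum of known resistances R_other = 0.003384 K/W
Total R = ΔT/Q = 174/3010 = 0.05781 K/W
R_vermiculite fill = R_total − R_other = 0.05442 K/W
k = L/(R·A) = 0.115/(0.05442×29)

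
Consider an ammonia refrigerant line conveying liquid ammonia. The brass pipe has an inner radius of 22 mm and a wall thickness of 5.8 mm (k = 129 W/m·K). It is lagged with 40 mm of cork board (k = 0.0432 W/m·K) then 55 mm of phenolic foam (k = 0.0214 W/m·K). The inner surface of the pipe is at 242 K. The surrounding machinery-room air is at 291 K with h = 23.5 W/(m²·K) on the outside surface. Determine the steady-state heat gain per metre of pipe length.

Treating each annulus and film as a series resistance:
R_brass pipe wall = ln(27.8/22)/(2π×129×1) = 2.887×10^-4 K/W
R_cork board = ln(67.8/27.8)/(2π×0.0432×1) = 3.285 K/W
R_phenolic foam = ln(122.8/67.8)/(2π×0.0214×1) = 4.418 K/W
R_outer film = 1/(h_o·2πr_oL) = 1/(23.5×2π×0.1228×1) = 0.05515 K/W
R_total = 7.758 K/W
Q = ΔT/R_total = 49/7.758

q′ ≈ 6.32 W/m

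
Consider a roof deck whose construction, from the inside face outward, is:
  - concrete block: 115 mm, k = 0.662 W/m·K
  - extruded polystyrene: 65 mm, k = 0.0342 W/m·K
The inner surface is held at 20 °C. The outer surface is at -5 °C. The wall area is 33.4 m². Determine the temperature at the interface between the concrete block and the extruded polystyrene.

Treating each layer as a thermal resistance in series:
R_concrete block = L/(kA) = 0.115/(0.662×33.4) = 0.005201 K/W
R_extruded polystyrene = L/(kA) = 0.065/(0.0342×33.4) = 0.0569 K/W
R_total = 0.0621 K/W;  Q = ΔT/R_total = 25/0.0621 = 402.5 W
T_interface = T_inner − Q·ΣR(inner→interface) = 20 − 403×0.005201

T ≈ 17.9 °C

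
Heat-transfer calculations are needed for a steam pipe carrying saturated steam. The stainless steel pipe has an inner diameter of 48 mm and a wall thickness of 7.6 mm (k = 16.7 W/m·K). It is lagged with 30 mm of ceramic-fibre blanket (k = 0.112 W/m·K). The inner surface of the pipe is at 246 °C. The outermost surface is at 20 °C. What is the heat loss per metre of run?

q′ ≈ 238 W/m

Cylindrical conduction, so R = ln(r₂/r₁)/(2πkL) per layer, in series:
R_stainless steel pipe wall = ln(31.6/24)/(2π×16.7×1) = 0.002622 K/W
R_ceramic-fibre blanket = ln(61.6/31.6)/(2π×0.112×1) = 0.9485 K/W
R_total = 0.9512 K/W
Q = ΔT/R_total = 226/0.9512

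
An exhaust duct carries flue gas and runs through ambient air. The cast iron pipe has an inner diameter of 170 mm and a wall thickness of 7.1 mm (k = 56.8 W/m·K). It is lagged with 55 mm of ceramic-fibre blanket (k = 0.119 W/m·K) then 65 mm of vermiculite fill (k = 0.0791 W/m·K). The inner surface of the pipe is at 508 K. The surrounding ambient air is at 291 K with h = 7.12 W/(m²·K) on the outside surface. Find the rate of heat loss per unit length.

q′ ≈ 148 W/m

Per-layer cylindrical resistances, series-summed:
R_cast iron pipe wall = ln(92.1/85)/(2π×56.8×1) = 2.248×10^-4 K/W
R_ceramic-fibre blanket = ln(147.1/92.1)/(2π×0.119×1) = 0.6262 K/W
R_vermiculite fill = ln(212.1/147.1)/(2π×0.0791×1) = 0.7363 K/W
R_outer film = 1/(h_o·2πr_oL) = 1/(7.12×2π×0.2121×1) = 0.1054 K/W
R_total = 1.468 K/W
Q = ΔT/R_total = 217/1.468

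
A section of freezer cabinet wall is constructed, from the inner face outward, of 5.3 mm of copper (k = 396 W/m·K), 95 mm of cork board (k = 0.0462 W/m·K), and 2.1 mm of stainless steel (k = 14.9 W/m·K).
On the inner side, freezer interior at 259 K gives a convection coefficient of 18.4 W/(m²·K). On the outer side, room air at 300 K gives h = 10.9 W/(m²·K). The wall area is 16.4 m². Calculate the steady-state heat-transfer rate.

Q ≈ 305 W

Model the wall as resistances in series:
R_inner film = 1/(h_i·A) = 1/(18.4×16.4) = 0.003314 K/W
R_copper = L/(kA) = 0.0053/(396×16.4) = 8.161×10^-7 K/W
R_cork board = L/(kA) = 0.095/(0.0462×16.4) = 0.1254 K/W
R_stainless steel = L/(kA) = 0.0021/(14.9×16.4) = 8.594×10^-6 K/W
R_outer film = 1/(h_o·A) = 1/(10.9×16.4) = 0.005594 K/W
R_total = 0.1343 K/W
Q = ΔT / R_total = 41 / 0.1343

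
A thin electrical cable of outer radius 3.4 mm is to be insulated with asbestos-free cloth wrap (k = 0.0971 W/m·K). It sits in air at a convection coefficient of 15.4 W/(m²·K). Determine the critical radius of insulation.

r_cr ≈ 6.31 mm

For a cylinder r_cr = k/h = 0.0971/15.4
r_cr = 6.31 mm; since the bare radius (3.4 mm) is below r_cr, adding a thin layer of insulation will *increase* heat loss.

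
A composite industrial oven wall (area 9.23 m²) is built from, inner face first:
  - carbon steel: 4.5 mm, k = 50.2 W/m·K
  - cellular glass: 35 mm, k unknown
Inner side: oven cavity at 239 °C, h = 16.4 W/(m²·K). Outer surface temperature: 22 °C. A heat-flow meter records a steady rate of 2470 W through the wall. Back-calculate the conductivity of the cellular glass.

k ≈ 0.0467 W/(m·K)

Series thermal resistances:
R_inner film = 1/(h_i·A) = 1/(16.4×9.23) = 0.006606 K/W
R_carbon steel = L/(kA) = 0.0045/(50.2×9.23) = 9.712×10^-6 K/W
Sum of known resistances R_other = 0.006616 K/W
Total R = ΔT/Q = 217/2470 = 0.08785 K/W
R_cellular glass = R_total − R_other = 0.08124 K/W
k = L/(R·A) = 0.035/(0.08124×9.23)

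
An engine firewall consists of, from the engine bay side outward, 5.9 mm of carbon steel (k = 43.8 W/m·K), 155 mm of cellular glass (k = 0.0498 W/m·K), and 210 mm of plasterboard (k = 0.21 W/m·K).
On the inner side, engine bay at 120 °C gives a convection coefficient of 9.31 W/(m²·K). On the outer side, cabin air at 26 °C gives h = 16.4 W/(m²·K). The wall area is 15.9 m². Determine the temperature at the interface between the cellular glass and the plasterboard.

T ≈ 49.3 °C

Thermal resistances in series:
R_inner film = 1/(h_i·A) = 1/(9.31×15.9) = 0.006755 K/W
R_carbon steel = L/(kA) = 0.0059/(43.8×15.9) = 8.472×10^-6 K/W
R_cellular glass = L/(kA) = 0.155/(0.0498×15.9) = 0.1958 K/W
R_plasterboard = L/(kA) = 0.21/(0.21×15.9) = 0.06289 K/W
R_outer film = 1/(h_o·A) = 1/(16.4×15.9) = 0.003835 K/W
R_total = 0.2692 K/W;  Q = ΔT/R_total = 94/0.2692 = 349.1 W
T_interface = T_inner − Q·ΣR(inner→interface) = 120 − 349×0.2025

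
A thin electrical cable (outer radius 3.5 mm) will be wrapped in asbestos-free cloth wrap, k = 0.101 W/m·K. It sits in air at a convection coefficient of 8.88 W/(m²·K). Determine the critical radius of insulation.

For a cylinder r_cr = k/h = 0.101/8.88
r_cr = 11.4 mm; since the bare radius (3.5 mm) is below r_cr, adding a thin layer of insulation will *increase* heat loss.

r_cr ≈ 11.4 mm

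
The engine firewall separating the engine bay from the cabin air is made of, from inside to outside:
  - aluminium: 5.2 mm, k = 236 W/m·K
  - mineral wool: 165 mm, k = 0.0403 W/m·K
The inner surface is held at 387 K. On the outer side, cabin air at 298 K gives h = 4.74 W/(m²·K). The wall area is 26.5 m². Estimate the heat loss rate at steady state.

Q ≈ 548 W

Series thermal resistances:
R_aluminium = L/(kA) = 0.0052/(236×26.5) = 8.315×10^-7 K/W
R_mineral wool = L/(kA) = 0.165/(0.0403×26.5) = 0.1545 K/W
R_outer film = 1/(h_o·A) = 1/(4.74×26.5) = 0.007961 K/W
R_total = 0.1625 K/W
Q = ΔT / R_total = 89 / 0.1625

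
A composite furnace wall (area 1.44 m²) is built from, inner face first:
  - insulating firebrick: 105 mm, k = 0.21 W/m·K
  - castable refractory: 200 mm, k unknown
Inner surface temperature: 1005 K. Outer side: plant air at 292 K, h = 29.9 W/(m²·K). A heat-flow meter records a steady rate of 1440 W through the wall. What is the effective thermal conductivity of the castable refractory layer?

Treating each layer as a thermal resistance in series:
R_insulating firebrick = L/(kA) = 0.105/(0.21×1.44) = 0.3472 K/W
R_outer film = 1/(h_o·A) = 1/(29.9×1.44) = 0.02323 K/W
Sum of known resistances R_other = 0.3704 K/W
Total R = ΔT/Q = 713/1440 = 0.4951 K/W
R_castable refractory = R_total − R_other = 0.1247 K/W
k = L/(R·A) = 0.2/(0.1247×1.44)

k ≈ 1.11 W/(m·K)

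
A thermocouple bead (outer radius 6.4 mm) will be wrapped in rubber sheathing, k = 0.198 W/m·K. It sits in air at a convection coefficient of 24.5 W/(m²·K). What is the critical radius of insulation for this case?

r_cr ≈ 16.2 mm

For a sphere r_cr = 2k/h = 2×0.198/24.5
r_cr = 16.2 mm; since the bare radius (6.4 mm) is below r_cr, adding a thin layer of insulation will *increase* heat loss.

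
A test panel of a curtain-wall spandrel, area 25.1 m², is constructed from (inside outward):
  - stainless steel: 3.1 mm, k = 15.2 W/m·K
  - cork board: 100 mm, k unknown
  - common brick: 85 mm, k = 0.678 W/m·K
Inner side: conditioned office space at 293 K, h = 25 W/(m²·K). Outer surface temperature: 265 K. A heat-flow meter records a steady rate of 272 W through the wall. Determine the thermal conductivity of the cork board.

Treating each layer as a thermal resistance in series:
R_inner film = 1/(h_i·A) = 1/(25×25.1) = 0.001594 K/W
R_stainless steel = L/(kA) = 0.0031/(15.2×25.1) = 8.125×10^-6 K/W
R_common brick = L/(kA) = 0.085/(0.678×25.1) = 0.004995 K/W
Sum of known resistances R_other = 0.006597 K/W
Total R = ΔT/Q = 28/272 = 0.1029 K/W
R_cork board = R_total − R_other = 0.09634 K/W
k = L/(R·A) = 0.1/(0.09634×25.1)

k ≈ 0.0414 W/(m·K)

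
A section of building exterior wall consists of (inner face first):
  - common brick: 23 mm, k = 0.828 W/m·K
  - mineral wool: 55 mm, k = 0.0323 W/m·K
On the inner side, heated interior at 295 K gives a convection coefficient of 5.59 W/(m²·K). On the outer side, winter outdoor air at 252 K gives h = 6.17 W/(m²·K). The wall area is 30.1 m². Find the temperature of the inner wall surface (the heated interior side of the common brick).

Thermal resistances in series:
R_inner film = 1/(h_i·A) = 1/(5.59×30.1) = 0.005943 K/W
R_common brick = L/(kA) = 0.023/(0.828×30.1) = 9.228×10^-4 K/W
R_mineral wool = L/(kA) = 0.055/(0.0323×30.1) = 0.05657 K/W
R_outer film = 1/(h_o·A) = 1/(6.17×30.1) = 0.005385 K/W
R_total = 0.06882 K/W;  Q = ΔT/R_total = 43/0.06882 = 624.8 W
T_interface = T_inner − Q·ΣR(inner→interface) = 295 − 625×0.005943

T ≈ 291 K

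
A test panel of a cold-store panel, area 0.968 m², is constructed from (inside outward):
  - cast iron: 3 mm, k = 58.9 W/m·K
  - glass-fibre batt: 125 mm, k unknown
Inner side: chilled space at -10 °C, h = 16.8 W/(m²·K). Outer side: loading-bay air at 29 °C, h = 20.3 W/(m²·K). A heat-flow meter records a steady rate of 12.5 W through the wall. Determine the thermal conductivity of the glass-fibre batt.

Treating each layer as a thermal resistance in series:
R_inner film = 1/(h_i·A) = 1/(16.8×0.968) = 0.06149 K/W
R_cast iron = L/(kA) = 0.003/(58.9×0.968) = 5.262×10^-5 K/W
R_outer film = 1/(h_o·A) = 1/(20.3×0.968) = 0.05089 K/W
Sum of known resistances R_other = 0.1124 K/W
Total R = ΔT/Q = 39/12.5 = 3.12 K/W
R_glass-fibre batt = R_total − R_other = 3.008 K/W
k = L/(R·A) = 0.125/(3.008×0.968)

k ≈ 0.0429 W/(m·K)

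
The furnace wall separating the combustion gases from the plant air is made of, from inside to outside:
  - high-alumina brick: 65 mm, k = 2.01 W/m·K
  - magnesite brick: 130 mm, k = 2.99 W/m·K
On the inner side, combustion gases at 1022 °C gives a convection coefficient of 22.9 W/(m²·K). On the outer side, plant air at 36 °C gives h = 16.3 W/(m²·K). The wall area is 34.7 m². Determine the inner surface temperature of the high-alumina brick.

Thermal resistances in series:
R_inner film = 1/(h_i·A) = 1/(22.9×34.7) = 0.001258 K/W
R_high-alumina brick = L/(kA) = 0.065/(2.01×34.7) = 9.319×10^-4 K/W
R_magnesite brick = L/(kA) = 0.13/(2.99×34.7) = 0.001253 K/W
R_outer film = 1/(h_o·A) = 1/(16.3×34.7) = 0.001768 K/W
R_total = 0.005211 K/W;  Q = ΔT/R_total = 986/0.005211 = 189200 W
T_interface = T_inner − Q·ΣR(inner→interface) = 1022 − 189000×0.001258

T ≈ 784 °C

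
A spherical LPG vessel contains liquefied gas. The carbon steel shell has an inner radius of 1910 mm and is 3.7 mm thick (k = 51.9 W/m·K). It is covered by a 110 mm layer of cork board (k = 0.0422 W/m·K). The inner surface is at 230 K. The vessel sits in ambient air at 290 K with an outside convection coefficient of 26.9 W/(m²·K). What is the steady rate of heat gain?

For a spherical shell R = (1/r₁ − 1/r₂)/(4πk); film R = 1/(h·4πr²). In series:
R_carbon steel shell = (1/1.91 − 1/1.9137)/(4π×51.9) = 1.552×10^-6 K/W
R_cork board = (1/1.9137 − 1/2.0237)/(4π×0.0422) = 0.05356 K/W
R_outer film = 1/(h·4πr_o²) = 1/(26.9×4π×2.0237²) = 7.223×10^-4 K/W
R_total = 0.05429 K/W
Q = ΔT/R_total = 60/0.05429

Q ≈ 1110 W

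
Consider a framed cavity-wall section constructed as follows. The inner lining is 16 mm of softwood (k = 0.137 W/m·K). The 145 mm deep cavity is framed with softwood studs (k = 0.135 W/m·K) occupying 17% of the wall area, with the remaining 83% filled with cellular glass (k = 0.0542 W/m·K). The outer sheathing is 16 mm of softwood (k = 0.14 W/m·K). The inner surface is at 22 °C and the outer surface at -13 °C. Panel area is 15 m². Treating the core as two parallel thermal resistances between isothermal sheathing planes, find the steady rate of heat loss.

Sheathing layers in series; stud and cavity paths in parallel between them.
R_inner = 0.016/(0.137×15) = 0.007786 K/W
R_stud  = 0.145/(0.135×0.17×15) = 0.4212 K/W
R_cav   = 0.145/(0.0542×0.83×15) = 0.2149 K/W
1/R_core = 1/R_stud + 1/R_cav → R_core = 0.1423 K/W
R_outer = 0.016/(0.14×15) = 0.007619 K/W
R_total = 0.1577 K/W
Q = ΔT/R_total = 35/0.1577

Q ≈ 222 W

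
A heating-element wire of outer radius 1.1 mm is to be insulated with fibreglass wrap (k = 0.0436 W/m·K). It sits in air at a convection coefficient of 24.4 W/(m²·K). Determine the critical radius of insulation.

r_cr ≈ 1.79 mm

For a cylinder r_cr = k/h = 0.0436/24.4
r_cr = 1.79 mm; since the bare radius (1.1 mm) is below r_cr, adding a thin layer of insulation will *increase* heat loss.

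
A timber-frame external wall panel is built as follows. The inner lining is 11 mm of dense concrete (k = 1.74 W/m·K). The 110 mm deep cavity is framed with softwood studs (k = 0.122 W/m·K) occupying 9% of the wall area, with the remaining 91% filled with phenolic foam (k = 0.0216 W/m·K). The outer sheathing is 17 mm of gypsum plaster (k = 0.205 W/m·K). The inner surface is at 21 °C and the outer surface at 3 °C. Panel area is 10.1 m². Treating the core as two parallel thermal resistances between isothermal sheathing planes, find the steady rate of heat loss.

Q ≈ 49.4 W

Sheathing layers in series; stud and cavity paths in parallel between them.
R_inner = 0.011/(1.74×10.1) = 6.259×10^-4 K/W
R_stud  = 0.11/(0.122×0.09×10.1) = 0.9919 K/W
R_cav   = 0.11/(0.0216×0.91×10.1) = 0.5541 K/W
1/R_core = 1/R_stud + 1/R_cav → R_core = 0.3555 K/W
R_outer = 0.017/(0.205×10.1) = 0.008211 K/W
R_total = 0.3643 K/W
Q = ΔT/R_total = 18/0.3643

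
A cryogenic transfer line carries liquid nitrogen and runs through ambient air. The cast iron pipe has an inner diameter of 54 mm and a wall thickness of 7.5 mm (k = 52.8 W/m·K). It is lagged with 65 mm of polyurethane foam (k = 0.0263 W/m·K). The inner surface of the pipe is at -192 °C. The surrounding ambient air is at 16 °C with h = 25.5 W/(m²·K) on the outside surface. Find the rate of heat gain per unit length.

q′ ≈ 32.1 W/m

Cylindrical conduction, so R = ln(r₂/r₁)/(2πkL) per layer, in series:
R_cast iron pipe wall = ln(34.5/27)/(2π×52.8×1) = 7.389×10^-4 K/W
R_polyurethane foam = ln(99.5/34.5)/(2π×0.0263×1) = 6.41 K/W
R_outer film = 1/(h_o·2πr_oL) = 1/(25.5×2π×0.0995×1) = 0.06273 K/W
R_total = 6.473 K/W
Q = ΔT/R_total = 208/6.473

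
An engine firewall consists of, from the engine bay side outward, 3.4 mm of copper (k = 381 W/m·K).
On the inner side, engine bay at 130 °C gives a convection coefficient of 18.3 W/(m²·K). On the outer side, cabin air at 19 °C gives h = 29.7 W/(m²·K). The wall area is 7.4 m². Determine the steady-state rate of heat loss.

Thermal resistances in series:
R_inner film = 1/(h_i·A) = 1/(18.3×7.4) = 0.007384 K/W
R_copper = L/(kA) = 0.0034/(381×7.4) = 1.206×10^-6 K/W
R_outer film = 1/(h_o·A) = 1/(29.7×7.4) = 0.00455 K/W
R_total = 0.01194 K/W
Q = ΔT / R_total = 111 / 0.01194

Q ≈ 9300 W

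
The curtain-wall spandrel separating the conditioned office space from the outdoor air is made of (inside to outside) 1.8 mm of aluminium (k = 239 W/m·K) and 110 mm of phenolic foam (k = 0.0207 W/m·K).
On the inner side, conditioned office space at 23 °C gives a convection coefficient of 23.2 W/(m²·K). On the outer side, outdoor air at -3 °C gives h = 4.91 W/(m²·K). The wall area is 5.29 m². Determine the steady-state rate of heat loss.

Series thermal resistances:
R_inner film = 1/(h_i·A) = 1/(23.2×5.29) = 0.008148 K/W
R_aluminium = L/(kA) = 0.0018/(239×5.29) = 1.424×10^-6 K/W
R_phenolic foam = L/(kA) = 0.11/(0.0207×5.29) = 1.005 K/W
R_outer film = 1/(h_o·A) = 1/(4.91×5.29) = 0.0385 K/W
R_total = 1.051 K/W
Q = ΔT / R_total = 26 / 1.051

Q ≈ 24.7 W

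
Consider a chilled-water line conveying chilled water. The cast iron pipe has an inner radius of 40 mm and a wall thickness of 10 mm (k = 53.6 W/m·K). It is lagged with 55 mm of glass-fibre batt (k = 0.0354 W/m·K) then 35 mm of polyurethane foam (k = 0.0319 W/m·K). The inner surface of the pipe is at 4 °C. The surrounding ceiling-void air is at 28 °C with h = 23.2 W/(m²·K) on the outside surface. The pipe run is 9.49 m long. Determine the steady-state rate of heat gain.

Q ≈ 47.2 W

Per-layer cylindrical resistances, series-summed:
R_cast iron pipe wall = ln(50/40)/(2π×53.6×9.49) = 6.982×10^-5 K/W
R_glass-fibre batt = ln(105/50)/(2π×0.0354×9.49) = 0.3515 K/W
R_polyurethane foam = ln(140/105)/(2π×0.0319×9.49) = 0.1512 K/W
R_outer film = 1/(h_o·2πr_oL) = 1/(23.2×2π×0.14×9.49) = 0.005163 K/W
R_total = 0.508 K/W
Q = ΔT/R_total = 24/0.508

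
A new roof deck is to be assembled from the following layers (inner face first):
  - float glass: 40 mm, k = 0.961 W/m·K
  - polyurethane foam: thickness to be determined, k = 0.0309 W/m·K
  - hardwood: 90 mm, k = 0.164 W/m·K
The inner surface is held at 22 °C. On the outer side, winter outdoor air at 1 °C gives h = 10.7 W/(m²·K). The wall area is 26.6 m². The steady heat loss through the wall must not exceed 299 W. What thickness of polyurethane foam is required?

L ≈ 36.6 mm

Thermal resistances in series:
R_float glass = L/(kA) = 0.04/(0.961×26.6) = 0.001565 K/W
R_hardwood = L/(kA) = 0.09/(0.164×26.6) = 0.02063 K/W
R_outer film = 1/(h_o·A) = 1/(10.7×26.6) = 0.003513 K/W
Sum of the known resistances R_other = 0.02571 K/W
Required total resistance R_tot = ΔT/Q_allow = 21/299 = 0.07023 K/W
R_polyurethane foam = R_tot − R_other = 0.04453 K/W
L = R·k·A = 0.04453×0.0309×26.6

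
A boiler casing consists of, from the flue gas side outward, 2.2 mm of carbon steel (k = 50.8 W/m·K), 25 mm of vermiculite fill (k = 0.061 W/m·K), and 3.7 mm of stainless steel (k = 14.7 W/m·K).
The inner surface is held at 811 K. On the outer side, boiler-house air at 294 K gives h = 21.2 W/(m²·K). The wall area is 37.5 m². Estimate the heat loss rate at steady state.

Q ≈ 42400 W

Thermal resistances in series:
R_carbon steel = L/(kA) = 0.0022/(50.8×37.5) = 1.155×10^-6 K/W
R_vermiculite fill = L/(kA) = 0.025/(0.061×37.5) = 0.01093 K/W
R_stainless steel = L/(kA) = 0.0037/(14.7×37.5) = 6.712×10^-6 K/W
R_outer film = 1/(h_o·A) = 1/(21.2×37.5) = 0.001258 K/W
R_total = 0.01219 K/W
Q = ΔT / R_total = 517 / 0.01219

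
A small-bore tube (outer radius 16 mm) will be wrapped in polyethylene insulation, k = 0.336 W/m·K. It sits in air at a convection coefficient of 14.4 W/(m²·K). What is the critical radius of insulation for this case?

For a cylinder r_cr = k/h = 0.336/14.4
r_cr = 23.3 mm; since the bare radius (16 mm) is below r_cr, adding a thin layer of insulation will *increase* heat loss.

r_cr ≈ 23.3 mm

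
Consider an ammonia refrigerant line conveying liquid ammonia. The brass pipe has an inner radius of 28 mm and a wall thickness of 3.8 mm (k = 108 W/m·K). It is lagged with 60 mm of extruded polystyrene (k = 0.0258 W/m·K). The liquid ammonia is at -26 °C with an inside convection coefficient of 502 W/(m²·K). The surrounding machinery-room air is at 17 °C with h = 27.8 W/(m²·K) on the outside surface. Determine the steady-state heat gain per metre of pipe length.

q′ ≈ 6.5 W/m

Radial resistances (cylindrical: R_cond = ln(r_o/r_i)/(2πkL), R_conv = 1/(h·2πrL)):
R_inner film = 1/(h_i·2πr₁L) = 1/(502×2π×0.028×1) = 0.01132 K/W
R_brass pipe wall = ln(31.8/28)/(2π×108×1) = 1.875×10^-4 K/W
R_extruded polystyrene = ln(91.8/31.8)/(2π×0.0258×1) = 6.54 K/W
R_outer film = 1/(h_o·2πr_oL) = 1/(27.8×2π×0.0918×1) = 0.06236 K/W
R_total = 6.614 K/W
Q = ΔT/R_total = 43/6.614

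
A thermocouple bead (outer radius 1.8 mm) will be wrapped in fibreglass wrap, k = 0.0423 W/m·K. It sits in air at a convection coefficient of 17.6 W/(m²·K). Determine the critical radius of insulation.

r_cr ≈ 4.81 mm

For a sphere r_cr = 2k/h = 2×0.0423/17.6
r_cr = 4.81 mm; since the bare radius (1.8 mm) is below r_cr, adding a thin layer of insulation will *increase* heat loss.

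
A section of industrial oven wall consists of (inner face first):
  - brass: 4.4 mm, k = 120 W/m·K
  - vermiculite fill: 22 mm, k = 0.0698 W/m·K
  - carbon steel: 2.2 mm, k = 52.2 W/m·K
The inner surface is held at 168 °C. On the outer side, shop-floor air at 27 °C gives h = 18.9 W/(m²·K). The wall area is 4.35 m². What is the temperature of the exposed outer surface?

T ≈ 47.3 °C

Thermal resistances in series:
R_brass = L/(kA) = 0.0044/(120×4.35) = 8.429×10^-6 K/W
R_vermiculite fill = L/(kA) = 0.022/(0.0698×4.35) = 0.07246 K/W
R_carbon steel = L/(kA) = 0.0022/(52.2×4.35) = 9.689×10^-6 K/W
R_outer film = 1/(h_o·A) = 1/(18.9×4.35) = 0.01216 K/W
R_total = 0.08464 K/W;  Q = ΔT/R_total = 141/0.08464 = 1666 W
T_interface = T_inner − Q·ΣR(inner→interface) = 168 − 1670×0.07247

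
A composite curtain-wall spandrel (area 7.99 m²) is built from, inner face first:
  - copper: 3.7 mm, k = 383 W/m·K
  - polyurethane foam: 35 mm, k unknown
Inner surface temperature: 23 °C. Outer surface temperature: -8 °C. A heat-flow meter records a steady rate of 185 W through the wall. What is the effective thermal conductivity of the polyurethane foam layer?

Model the wall as resistances in series:
R_copper = L/(kA) = 0.0037/(383×7.99) = 1.209×10^-6 K/W
Sum of known resistances R_other = 1.209×10^-6 K/W
Total R = ΔT/Q = 31/185 = 0.1676 K/W
R_polyurethane foam = R_total − R_other = 0.1676 K/W
k = L/(R·A) = 0.035/(0.1676×7.99)

k ≈ 0.0261 W/(m·K)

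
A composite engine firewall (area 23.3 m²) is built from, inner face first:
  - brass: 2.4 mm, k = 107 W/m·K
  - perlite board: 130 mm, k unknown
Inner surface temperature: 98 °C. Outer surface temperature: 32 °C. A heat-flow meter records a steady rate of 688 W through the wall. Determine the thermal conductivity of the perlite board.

Model the wall as resistances in series:
R_brass = L/(kA) = 0.0024/(107×23.3) = 9.627×10^-7 K/W
Sum of known resistances R_other = 9.627×10^-7 K/W
Total R = ΔT/Q = 66/688 = 0.09593 K/W
R_perlite board = R_total − R_other = 0.09593 K/W
k = L/(R·A) = 0.13/(0.09593×23.3)

k ≈ 0.0582 W/(m·K)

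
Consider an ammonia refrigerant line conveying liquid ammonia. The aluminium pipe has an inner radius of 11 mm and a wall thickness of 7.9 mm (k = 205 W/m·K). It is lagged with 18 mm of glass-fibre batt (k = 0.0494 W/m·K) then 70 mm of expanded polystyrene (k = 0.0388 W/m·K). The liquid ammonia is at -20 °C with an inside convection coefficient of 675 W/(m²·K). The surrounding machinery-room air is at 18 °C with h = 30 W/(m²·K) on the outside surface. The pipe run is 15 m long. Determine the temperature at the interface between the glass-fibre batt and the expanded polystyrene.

Cylindrical conduction, so R = ln(r₂/r₁)/(2πkL) per layer, in series:
R_inner film = 1/(h_i·2πr₁L) = 1/(675×2π×0.011×15) = 0.001429 K/W
R_aluminium pipe wall = ln(18.9/11)/(2π×205×15) = 2.801×10^-5 K/W
R_glass-fibre batt = ln(36.9/18.9)/(2π×0.0494×15) = 0.1437 K/W
R_expanded polystyrene = ln(106.9/36.9)/(2π×0.0388×15) = 0.2909 K/W
R_outer film = 1/(h_o·2πr_oL) = 1/(30×2π×0.1069×15) = 0.003308 K/W
R_total = 0.4393 K/W
Q = ΔT/R_total = 38/0.4393
Q = 86.5 W
T_interface = T_inner + Q·ΣR(inner→interface) = -20 + 86.5×0.1452

T ≈ -7.44 °C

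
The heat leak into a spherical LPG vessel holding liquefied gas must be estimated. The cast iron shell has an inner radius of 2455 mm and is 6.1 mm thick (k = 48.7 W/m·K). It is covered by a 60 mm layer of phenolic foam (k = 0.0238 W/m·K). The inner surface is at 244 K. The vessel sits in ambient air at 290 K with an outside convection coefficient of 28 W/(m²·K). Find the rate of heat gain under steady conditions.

For a spherical shell R = (1/r₁ − 1/r₂)/(4πk); film R = 1/(h·4πr²). In series:
R_cast iron shell = (1/2.455 − 1/2.4611)/(4π×48.7) = 1.65×10^-6 K/W
R_phenolic foam = (1/2.4611 − 1/2.5211)/(4π×0.0238) = 0.03233 K/W
R_outer film = 1/(h·4πr_o²) = 1/(28×4π×2.5211²) = 4.471×10^-4 K/W
R_total = 0.03278 K/W
Q = ΔT/R_total = 46/0.03278

Q ≈ 1400 W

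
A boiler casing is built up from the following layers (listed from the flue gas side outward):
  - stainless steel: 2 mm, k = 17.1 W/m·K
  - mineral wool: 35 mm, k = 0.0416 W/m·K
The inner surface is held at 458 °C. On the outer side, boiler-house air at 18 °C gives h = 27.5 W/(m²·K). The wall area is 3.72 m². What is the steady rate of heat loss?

Series thermal resistances:
R_stainless steel = L/(kA) = 0.002/(17.1×3.72) = 3.144×10^-5 K/W
R_mineral wool = L/(kA) = 0.035/(0.0416×3.72) = 0.2262 K/W
R_outer film = 1/(h_o·A) = 1/(27.5×3.72) = 0.009775 K/W
R_total = 0.236 K/W
Q = ΔT / R_total = 440 / 0.236

Q ≈ 1860 W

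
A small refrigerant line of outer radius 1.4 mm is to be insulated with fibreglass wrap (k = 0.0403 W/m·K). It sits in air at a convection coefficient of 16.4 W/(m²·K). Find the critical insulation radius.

For a cylinder r_cr = k/h = 0.0403/16.4
r_cr = 2.46 mm; since the bare radius (1.4 mm) is below r_cr, adding a thin layer of insulation will *increase* heat loss.

r_cr ≈ 2.46 mm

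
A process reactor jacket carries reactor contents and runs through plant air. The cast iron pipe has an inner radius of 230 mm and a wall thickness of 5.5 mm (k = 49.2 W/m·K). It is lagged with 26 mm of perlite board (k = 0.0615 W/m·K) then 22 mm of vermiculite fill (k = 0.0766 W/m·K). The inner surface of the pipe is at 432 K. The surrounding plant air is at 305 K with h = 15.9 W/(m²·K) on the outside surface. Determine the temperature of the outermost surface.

T ≈ 314 K

Per-layer cylindrical resistances, series-summed:
R_cast iron pipe wall = ln(235.5/230)/(2π×49.2×1) = 7.644×10^-5 K/W
R_perlite board = ln(261.5/235.5)/(2π×0.0615×1) = 0.271 K/W
R_vermiculite fill = ln(283.5/261.5)/(2π×0.0766×1) = 0.1678 K/W
R_outer film = 1/(h_o·2πr_oL) = 1/(15.9×2π×0.2835×1) = 0.03531 K/W
R_total = 0.4742 K/W
Q = ΔT/R_total = 127/0.4742
Q = 268 W/m
T_interface = T_inner − Q·ΣR(inner→interface) = 432 − 268×0.4389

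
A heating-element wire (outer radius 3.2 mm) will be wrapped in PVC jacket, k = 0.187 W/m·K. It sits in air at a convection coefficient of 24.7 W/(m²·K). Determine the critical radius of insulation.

r_cr ≈ 7.57 mm

For a cylinder r_cr = k/h = 0.187/24.7
r_cr = 7.57 mm; since the bare radius (3.2 mm) is below r_cr, adding a thin layer of insulation will *increase* heat loss.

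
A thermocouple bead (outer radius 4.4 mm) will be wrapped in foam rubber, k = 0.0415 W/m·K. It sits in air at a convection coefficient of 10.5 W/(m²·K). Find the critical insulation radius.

For a sphere r_cr = 2k/h = 2×0.0415/10.5
r_cr = 7.9 mm; since the bare radius (4.4 mm) is below r_cr, adding a thin layer of insulation will *increase* heat loss.

r_cr ≈ 7.9 mm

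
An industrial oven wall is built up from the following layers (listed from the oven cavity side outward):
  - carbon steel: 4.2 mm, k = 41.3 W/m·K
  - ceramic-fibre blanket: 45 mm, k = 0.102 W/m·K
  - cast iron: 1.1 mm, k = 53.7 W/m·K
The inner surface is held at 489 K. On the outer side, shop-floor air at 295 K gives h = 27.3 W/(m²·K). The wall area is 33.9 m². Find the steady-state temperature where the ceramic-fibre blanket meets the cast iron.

T ≈ 310 K

Thermal resistances in series:
R_carbon steel = L/(kA) = 0.0042/(41.3×33.9) = 3×10^-6 K/W
R_ceramic-fibre blanket = L/(kA) = 0.045/(0.102×33.9) = 0.01301 K/W
R_cast iron = L/(kA) = 0.0011/(53.7×33.9) = 6.043×10^-7 K/W
R_outer film = 1/(h_o·A) = 1/(27.3×33.9) = 0.001081 K/W
R_total = 0.0141 K/W;  Q = ΔT/R_total = 194/0.0141 = 13760 W
T_interface = T_inner − Q·ΣR(inner→interface) = 489 − 13800×0.01302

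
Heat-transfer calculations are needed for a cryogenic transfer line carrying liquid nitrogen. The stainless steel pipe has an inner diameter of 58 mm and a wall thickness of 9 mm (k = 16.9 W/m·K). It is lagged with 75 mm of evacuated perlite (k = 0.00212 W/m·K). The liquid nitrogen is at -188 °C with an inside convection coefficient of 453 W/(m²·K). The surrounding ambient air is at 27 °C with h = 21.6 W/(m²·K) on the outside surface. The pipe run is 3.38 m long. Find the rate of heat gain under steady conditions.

Radial resistances (cylindrical: R_cond = ln(r_o/r_i)/(2πkL), R_conv = 1/(h·2πrL)):
R_inner film = 1/(h_i·2πr₁L) = 1/(453×2π×0.029×3.38) = 0.003584 K/W
R_stainless steel pipe wall = ln(38/29)/(2π×16.9×3.38) = 7.531×10^-4 K/W
R_evacuated perlite = ln(113/38)/(2π×0.00212×3.38) = 24.21 K/W
R_outer film = 1/(h_o·2πr_oL) = 1/(21.6×2π×0.113×3.38) = 0.01929 K/W
R_total = 24.23 K/W
Q = ΔT/R_total = 215/24.23

Q ≈ 8.87 W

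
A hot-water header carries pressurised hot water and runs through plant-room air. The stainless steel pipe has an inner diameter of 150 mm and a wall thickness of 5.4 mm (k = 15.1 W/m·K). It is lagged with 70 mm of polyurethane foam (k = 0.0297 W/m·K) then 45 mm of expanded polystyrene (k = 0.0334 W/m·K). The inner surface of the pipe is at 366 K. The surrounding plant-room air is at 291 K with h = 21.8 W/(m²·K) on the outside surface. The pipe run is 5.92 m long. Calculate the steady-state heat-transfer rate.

For a radial system each layer contributes R = ln(r_out/r_in)/(2πkL); films add R = 1/(hA).
R_stainless steel pipe wall = ln(80.4/75)/(2π×15.1×5.92) = 1.238×10^-4 K/W
R_polyurethane foam = ln(150.4/80.4)/(2π×0.0297×5.92) = 0.5669 K/W
R_expanded polystyrene = ln(195.4/150.4)/(2π×0.0334×5.92) = 0.2107 K/W
R_outer film = 1/(h_o·2πr_oL) = 1/(21.8×2π×0.1954×5.92) = 0.006311 K/W
R_total = 0.784 K/W
Q = ΔT/R_total = 75/0.784

Q ≈ 95.7 W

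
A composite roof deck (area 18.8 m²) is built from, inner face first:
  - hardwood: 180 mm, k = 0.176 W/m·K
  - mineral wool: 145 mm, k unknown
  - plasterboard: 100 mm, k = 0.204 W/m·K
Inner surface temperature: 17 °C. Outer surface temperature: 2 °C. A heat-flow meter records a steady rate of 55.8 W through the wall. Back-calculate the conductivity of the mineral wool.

Model the wall as resistances in series:
R_hardwood = L/(kA) = 0.18/(0.176×18.8) = 0.0544 K/W
R_plasterboard = L/(kA) = 0.1/(0.204×18.8) = 0.02607 K/W
Sum of known resistances R_other = 0.08047 K/W
Total R = ΔT/Q = 15/55.8 = 0.2688 K/W
R_mineral wool = R_total − R_other = 0.1883 K/W
k = L/(R·A) = 0.145/(0.1883×18.8)

k ≈ 0.041 W/(m·K)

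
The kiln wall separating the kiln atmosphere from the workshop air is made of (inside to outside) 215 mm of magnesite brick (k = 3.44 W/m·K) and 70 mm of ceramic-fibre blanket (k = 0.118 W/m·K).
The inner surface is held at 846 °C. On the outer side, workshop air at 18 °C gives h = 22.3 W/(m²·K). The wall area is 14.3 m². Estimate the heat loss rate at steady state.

Q ≈ 16900 W

Series thermal resistances:
R_magnesite brick = L/(kA) = 0.215/(3.44×14.3) = 0.004371 K/W
R_ceramic-fibre blanket = L/(kA) = 0.07/(0.118×14.3) = 0.04148 K/W
R_outer film = 1/(h_o·A) = 1/(22.3×14.3) = 0.003136 K/W
R_total = 0.04899 K/W
Q = ΔT / R_total = 828 / 0.04899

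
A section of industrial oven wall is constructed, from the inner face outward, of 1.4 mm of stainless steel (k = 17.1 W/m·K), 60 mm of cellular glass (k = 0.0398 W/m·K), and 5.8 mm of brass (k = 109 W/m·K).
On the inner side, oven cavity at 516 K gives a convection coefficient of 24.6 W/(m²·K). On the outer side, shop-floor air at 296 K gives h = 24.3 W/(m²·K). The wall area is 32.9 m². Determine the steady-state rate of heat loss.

Using the resistance-network approach (series):
R_inner film = 1/(h_i·A) = 1/(24.6×32.9) = 0.001236 K/W
R_stainless steel = L/(kA) = 0.0014/(17.1×32.9) = 2.488×10^-6 K/W
R_cellular glass = L/(kA) = 0.06/(0.0398×32.9) = 0.04582 K/W
R_brass = L/(kA) = 0.0058/(109×32.9) = 1.617×10^-6 K/W
R_outer film = 1/(h_o·A) = 1/(24.3×32.9) = 0.001251 K/W
R_total = 0.04831 K/W
Q = ΔT / R_total = 220 / 0.04831

Q ≈ 4550 W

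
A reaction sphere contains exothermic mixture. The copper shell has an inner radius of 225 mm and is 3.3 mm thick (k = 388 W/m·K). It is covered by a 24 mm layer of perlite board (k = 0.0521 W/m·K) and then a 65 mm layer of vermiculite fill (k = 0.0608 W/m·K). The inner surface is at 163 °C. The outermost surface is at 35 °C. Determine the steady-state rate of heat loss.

For a spherical shell R = (1/r₁ − 1/r₂)/(4πk); film R = 1/(h·4πr²). In series:
R_copper shell = (1/0.225 − 1/0.2283)/(4π×388) = 1.318×10^-5 K/W
R_perlite board = (1/0.2283 − 1/0.2523)/(4π×0.0521) = 0.6364 K/W
R_vermiculite fill = (1/0.2523 − 1/0.3173)/(4π×0.0608) = 1.063 K/W
R_total = 1.699 K/W
Q = ΔT/R_total = 128/1.699

Q ≈ 75.3 W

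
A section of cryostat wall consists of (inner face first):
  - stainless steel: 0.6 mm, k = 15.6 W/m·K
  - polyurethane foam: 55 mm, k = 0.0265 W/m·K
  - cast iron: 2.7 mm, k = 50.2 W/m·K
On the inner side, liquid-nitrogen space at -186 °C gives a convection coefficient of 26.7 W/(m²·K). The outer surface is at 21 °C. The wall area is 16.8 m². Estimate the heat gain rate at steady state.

Q ≈ 1650 W

Thermal resistances in series:
R_inner film = 1/(h_i·A) = 1/(26.7×16.8) = 0.002229 K/W
R_stainless steel = L/(kA) = 0.0006/(15.6×16.8) = 2.289×10^-6 K/W
R_polyurethane foam = L/(kA) = 0.055/(0.0265×16.8) = 0.1235 K/W
R_cast iron = L/(kA) = 0.0027/(50.2×16.8) = 3.201×10^-6 K/W
R_total = 0.1258 K/W
Q = ΔT / R_total = 207 / 0.1258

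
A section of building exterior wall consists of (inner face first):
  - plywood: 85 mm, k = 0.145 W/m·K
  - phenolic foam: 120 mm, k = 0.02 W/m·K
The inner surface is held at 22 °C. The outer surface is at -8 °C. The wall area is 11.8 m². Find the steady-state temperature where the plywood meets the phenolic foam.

T ≈ 19.3 °C

Treating each layer as a thermal resistance in series:
R_plywood = L/(kA) = 0.085/(0.145×11.8) = 0.04968 K/W
R_phenolic foam = L/(kA) = 0.12/(0.02×11.8) = 0.5085 K/W
R_total = 0.5582 K/W;  Q = ΔT/R_total = 30/0.5582 = 53.75 W
T_interface = T_inner − Q·ΣR(inner→interface) = 22 − 53.7×0.04968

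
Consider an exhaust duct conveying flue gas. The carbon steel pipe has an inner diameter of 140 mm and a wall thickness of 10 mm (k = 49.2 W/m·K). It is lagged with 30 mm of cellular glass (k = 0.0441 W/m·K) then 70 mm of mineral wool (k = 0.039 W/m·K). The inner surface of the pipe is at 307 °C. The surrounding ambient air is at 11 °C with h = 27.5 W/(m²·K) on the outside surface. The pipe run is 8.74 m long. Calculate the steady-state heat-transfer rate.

Radial resistances (cylindrical: R_cond = ln(r_o/r_i)/(2πkL), R_conv = 1/(h·2πrL)):
R_carbon steel pipe wall = ln(80/70)/(2π×49.2×8.74) = 4.942×10^-5 K/W
R_cellular glass = ln(110/80)/(2π×0.0441×8.74) = 0.1315 K/W
R_mineral wool = ln(180/110)/(2π×0.039×8.74) = 0.2299 K/W
R_outer film = 1/(h_o·2πr_oL) = 1/(27.5×2π×0.18×8.74) = 0.003679 K/W
R_total = 0.3652 K/W
Q = ΔT/R_total = 296/0.3652

Q ≈ 811 W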